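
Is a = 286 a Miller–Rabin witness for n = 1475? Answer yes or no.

yes

n − 1 = 1474 = 2^1 · 737, so s = 1 and d = 737.
x_0 = 286^737 mod 1475 = 396.
x_0 ∉ {1, 1474} and s = 1, so 286 is a Miller–Rabin witness and 1475 is composite.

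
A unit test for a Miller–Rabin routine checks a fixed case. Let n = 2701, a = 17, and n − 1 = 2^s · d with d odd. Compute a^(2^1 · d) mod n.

n − 1 = 2700 = 2^2 · 675, so s = 2 and d = 675.
x_0 = 17^675 mod 2701 = 2066.
x_1 = 2066^2 mod 2701 = 776.

776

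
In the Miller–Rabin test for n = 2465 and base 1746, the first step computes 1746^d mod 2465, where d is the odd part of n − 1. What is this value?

n − 1 = 2464 = 2^5 · 77, so s = 5 and d = 77.
1746^77 mod 2465 = 1391.

1391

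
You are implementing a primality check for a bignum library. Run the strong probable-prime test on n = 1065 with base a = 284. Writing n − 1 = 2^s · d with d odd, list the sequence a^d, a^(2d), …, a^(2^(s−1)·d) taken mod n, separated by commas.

284, 781, 781

n − 1 = 1064 = 2^3 · 133, so s = 3 and d = 133.
x_0 = 284^133 mod 1065 = 284.
x_1 = 284^2 mod 1065 = 781.
x_2 = 781^2 mod 1065 = 781.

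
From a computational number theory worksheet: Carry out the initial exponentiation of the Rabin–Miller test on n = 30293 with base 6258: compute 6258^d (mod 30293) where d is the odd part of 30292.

30292

n − 1 = 30292 = 2^2 · 7573, so s = 2 and d = 7573.
6258^7573 mod 30293 = 30292.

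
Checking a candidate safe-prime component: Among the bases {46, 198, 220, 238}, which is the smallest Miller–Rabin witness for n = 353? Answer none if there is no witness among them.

none

n − 1 = 352 = 2^5 · 11, so s = 5 and d = 11.
Base 46: x_0 = 46^11 mod 353 = 293. x_0 is neither 1 nor 352, so continue squaring. x_1 = 293^2 mod 353 = 70. x_2 = 70^2 mod 353 = 311. x_3 = 311^2 mod 353 = 352. x_3 ≡ −1, so 46 is not a witness.
Base 198: x_0 = 198^11 mod 353 = 304. x_0 is neither 1 nor 352, so continue squaring. x_1 = 304^2 mod 353 = 283. x_2 = 283^2 mod 353 = 311. x_3 = 311^2 mod 353 = 352. x_3 ≡ −1, so 198 is not a witness.
Base 220: x_0 = 220^11 mod 353 = 346. x_0 is neither 1 nor 352, so continue squaring. x_1 = 346^2 mod 353 = 49. x_2 = 49^2 mod 353 = 283. x_3 = 283^2 mod 353 = 311. x_4 = 311^2 mod 353 = 352. x_4 ≡ −1, so 220 is not a witness.
Base 238: x_0 = 238^11 mod 353 = 10. x_0 is neither 1 nor 352, so continue squaring. x_1 = 10^2 mod 353 = 100. x_2 = 100^2 mod 353 = 116. x_3 = 116^2 mod 353 = 42. x_4 = 42^2 mod 353 = 352. x_4 ≡ −1, so 238 is not a witness.
No listed base is a witness for 353.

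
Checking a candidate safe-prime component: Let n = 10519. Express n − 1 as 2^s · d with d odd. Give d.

5259

Halving: 10518 → 5259; 5259 is odd.
So 10518 = 2^1 · 5259.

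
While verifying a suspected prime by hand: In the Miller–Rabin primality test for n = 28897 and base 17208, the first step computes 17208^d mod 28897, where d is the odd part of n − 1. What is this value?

n − 1 = 28896 = 2^5 · 903, so s = 5 and d = 903.
Repeated squaring mod 28897: 17208^1 ≡ 17208, 17208^2 ≡ 7705, 17208^4 ≡ 12587, 17208^8 ≡ 19215, 17208^16 ≡ 28153, 17208^32 ≡ 4493, 17208^64 ≡ 16943, 17208^128 ≡ 2451, 17208^256 ≡ 25722, 17208^512 ≡ 24469.
903 = 512 + 256 + 128 + 4 + 2 + 1, so 17208^903 ≡ 24469·25722·2451·12587·7705·17208 ≡ 21228 (mod 28897).

21228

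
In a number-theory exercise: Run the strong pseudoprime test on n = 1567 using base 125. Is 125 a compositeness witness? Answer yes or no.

no

n − 1 = 1566 = 2^1 · 783, so s = 1 and d = 783.
x_0 = 125^783 mod 1567 = 1566.
x_0 = 1566 ≡ −1, so 125 is not a witness.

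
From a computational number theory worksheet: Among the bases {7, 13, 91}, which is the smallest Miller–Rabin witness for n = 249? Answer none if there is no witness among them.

7

n − 1 = 248 = 2^3 · 31, so s = 3 and d = 31.
Base 7: x_0 = 7^31 mod 249 = 4. x_0 is neither 1 nor 248, so continue squaring. x_1 = 4^2 mod 249 = 16. x_2 = 16^2 mod 249 = 7. Reached i = s−1 = 2 without hitting −1: 7 is a Miller–Rabin witness and 249 is composite.
Base 13: x_0 = 13^31 mod 249 = 97. x_0 is neither 1 nor 248, so continue squaring. x_1 = 97^2 mod 249 = 196. x_2 = 196^2 mod 249 = 70. Reached i = s−1 = 2 without hitting −1: 13 is a Miller–Rabin witness and 249 is composite.
Base 91: x_0 = 91^31 mod 249 = 139. x_0 is neither 1 nor 248, so continue squaring. x_1 = 139^2 mod 249 = 148. x_2 = 148^2 mod 249 = 241. Reached i = s−1 = 2 without hitting −1: 91 is a Miller–Rabin witness and 249 is composite.
The smallest witness among the given bases is 7.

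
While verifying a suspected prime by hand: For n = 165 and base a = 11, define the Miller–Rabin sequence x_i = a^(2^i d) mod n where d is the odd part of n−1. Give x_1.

121

n − 1 = 164 = 2^2 · 41, so s = 2 and d = 41.
Repeated squaring mod 165: 11^1 ≡ 11, 11^2 ≡ 121, 11^4 ≡ 121, 11^8 ≡ 121, 11^16 ≡ 121, 11^32 ≡ 121.
41 = 32 + 8 + 1, so 11^41 ≡ 121·121·11 ≡ 11 (mod 165).
x_0 = 11.
x_1 = 11^2 mod 165 = 121.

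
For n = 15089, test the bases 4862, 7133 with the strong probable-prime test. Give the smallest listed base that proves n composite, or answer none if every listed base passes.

4862

n − 1 = 15088 = 2^4 · 943, so s = 4 and d = 943.
Base 4862: x_0 = 4862^943 mod 15089 = 11672. x_0 is neither 1 nor 15088, so continue squaring. x_1 = 11672^2 mod 15089 = 12092. x_2 = 12092^2 mod 15089 = 4054. x_3 = 4054^2 mod 15089 = 2995. Reached i = s−1 = 3 without hitting −1: 4862 is a Miller–Rabin witness and 15089 is composite.
Base 7133: x_0 = 7133^943 mod 15089 = 11162. x_0 is neither 1 nor 15088, so continue squaring. x_1 = 11162^2 mod 15089 = 371. x_2 = 371^2 mod 15089 = 1840. x_3 = 1840^2 mod 15089 = 5664. Reached i = s−1 = 3 without hitting −1: 7133 is a Miller–Rabin witness and 15089 is composite.
The smallest witness among the given bases is 4862.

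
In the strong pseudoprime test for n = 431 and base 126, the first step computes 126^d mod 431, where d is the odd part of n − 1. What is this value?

n − 1 = 430 = 2^1 · 215, so s = 1 and d = 215.
126^215 mod 431 = 430.

430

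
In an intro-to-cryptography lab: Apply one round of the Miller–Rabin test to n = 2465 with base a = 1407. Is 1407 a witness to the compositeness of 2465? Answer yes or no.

n − 1 = 2464 = 2^5 · 77, so s = 5 and d = 77.
Repeated squaring mod 2465: 1407^1 ≡ 1407, 1407^2 ≡ 254, 1407^4 ≡ 426, 1407^8 ≡ 1531, 1407^16 ≡ 2211, 1407^32 ≡ 426, 1407^64 ≡ 1531.
77 = 64 + 8 + 4 + 1, so 1407^77 ≡ 1531·1531·426·1407 ≡ 302 (mod 2465).
x_0 = 1407^77 mod 2465 = 302.
x_0 is neither 1 nor 2464, so continue squaring.
x_1 = 302^2 mod 2465 = 2464.
x_1 ≡ −1, so 1407 is not a witness.

no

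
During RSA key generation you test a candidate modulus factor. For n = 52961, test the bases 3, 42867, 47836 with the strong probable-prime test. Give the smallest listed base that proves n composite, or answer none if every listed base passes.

n − 1 = 52960 = 2^5 · 1655, so s = 5 and d = 1655.
Base 3: x_0 = 3^1655 mod 52961 = 16415. x_0 is neither 1 nor 52960, so continue squaring. x_1 = 16415^2 mod 52961 = 39618. x_2 = 39618^2 mod 52961 = 33728. x_3 = 33728^2 mod 52961 = 28665. x_4 = 28665^2 mod 52961 = 45271. Reached i = s−1 = 4 without hitting −1: 3 is a Miller–Rabin witness and 52961 is composite.
Base 42867: x_0 = 42867^1655 mod 52961 = 21074. x_0 is neither 1 nor 52960, so continue squaring. x_1 = 21074^2 mod 52961 = 35491. x_2 = 35491^2 mod 52961 = 39618. x_3 = 39618^2 mod 52961 = 33728. x_4 = 33728^2 mod 52961 = 28665. Reached i = s−1 = 4 without hitting −1: 42867 is a Miller–Rabin witness and 52961 is composite.
Base 47836: x_0 = 47836^1655 mod 52961 = 6948. x_0 is neither 1 nor 52960, so continue squaring. x_1 = 6948^2 mod 52961 = 27233. x_2 = 27233^2 mod 52961 = 23406. x_3 = 23406^2 mod 52961 = 12252. x_4 = 12252^2 mod 52961 = 20030. Reached i = s−1 = 4 without hitting −1: 47836 is a Miller–Rabin witness and 52961 is composite.
The smallest witness among the given bases is 3.

3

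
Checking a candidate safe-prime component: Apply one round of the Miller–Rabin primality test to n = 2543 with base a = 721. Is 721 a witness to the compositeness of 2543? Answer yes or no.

no

n − 1 = 2542 = 2^1 · 1271, so s = 1 and d = 1271.
x_0 = 721^1271 mod 2543 = 2542.
x_0 = 2542 ≡ −1, so 721 is not a witness.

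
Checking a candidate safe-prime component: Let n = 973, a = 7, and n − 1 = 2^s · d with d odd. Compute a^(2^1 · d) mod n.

n − 1 = 972 = 2^2 · 243, so s = 2 and d = 243.
Repeated squaring mod 973: 7^1 ≡ 7, 7^2 ≡ 49, 7^4 ≡ 455, 7^8 ≡ 749, 7^16 ≡ 553, 7^32 ≡ 287, 7^64 ≡ 637, 7^128 ≡ 28.
243 = 128 + 64 + 32 + 16 + 2 + 1, so 7^243 ≡ 28·637·287·553·49·7 ≡ 203 (mod 973).
x_0 = 203.
x_1 = 203^2 mod 973 = 343.

343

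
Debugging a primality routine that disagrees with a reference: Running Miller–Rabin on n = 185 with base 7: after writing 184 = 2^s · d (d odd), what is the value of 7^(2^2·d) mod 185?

n − 1 = 184 = 2^3 · 23, so s = 3 and d = 23.
x_0 = 7^23 mod 185 = 83.
x_1 = 83^2 mod 185 = 44.
x_2 = 44^2 mod 185 = 86.

86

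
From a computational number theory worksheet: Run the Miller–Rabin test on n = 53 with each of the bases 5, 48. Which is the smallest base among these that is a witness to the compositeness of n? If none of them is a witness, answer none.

none

n − 1 = 52 = 2^2 · 13, so s = 2 and d = 13.
Base 5: x_0 = 5^13 mod 53 = 23. x_0 is neither 1 nor 52, so continue squaring. x_1 = 23^2 mod 53 = 52. x_1 ≡ −1, so 5 is not a witness.
Base 48: x_0 = 48^13 mod 53 = 30. x_0 is neither 1 nor 52, so continue squaring. x_1 = 30^2 mod 53 = 52. x_1 ≡ −1, so 48 is not a witness.
No listed base is a witness for 53.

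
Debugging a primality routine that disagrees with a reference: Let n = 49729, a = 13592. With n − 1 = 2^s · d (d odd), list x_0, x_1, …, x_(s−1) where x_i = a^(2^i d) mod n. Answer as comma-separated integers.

n − 1 = 49728 = 2^6 · 777, so s = 6 and d = 777.
x_0 = 13592^777 mod 49729 = 33451.
x_1 = 33451^2 mod 49729 = 17172.
x_2 = 17172^2 mod 49729 = 34343.
x_3 = 34343^2 mod 49729 = 18956.
x_4 = 18956^2 mod 49729 = 37911.
x_5 = 37911^2 mod 49729 = 26092.

33451, 17172, 34343, 18956, 37911, 26092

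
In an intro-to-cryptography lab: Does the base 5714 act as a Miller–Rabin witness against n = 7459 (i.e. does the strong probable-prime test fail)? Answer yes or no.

no

n − 1 = 7458 = 2^1 · 3729, so s = 1 and d = 3729.
Repeated squaring mod 7459: 5714^1 ≡ 5714, 5714^2 ≡ 1753, 5714^4 ≡ 7360, 5714^8 ≡ 2342, 5714^16 ≡ 2599, 5714^32 ≡ 4406, 5714^64 ≡ 4518, 5714^128 ≡ 4500, 5714^256 ≡ 6274, 5714^512 ≡ 1933, 5714^1024 ≡ 6989, 5714^2048 ≡ 4589.
3729 = 2048 + 1024 + 512 + 128 + 16 + 1, so 5714^3729 ≡ 4589·6989·1933·4500·2599·5714 ≡ 7458 (mod 7459).
x_0 = 5714^3729 mod 7459 = 7458.
x_0 = 7458 ≡ −1, so 5714 is not a witness.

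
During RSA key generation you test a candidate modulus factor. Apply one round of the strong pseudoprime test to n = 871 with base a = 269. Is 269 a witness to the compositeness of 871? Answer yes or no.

n − 1 = 870 = 2^1 · 435, so s = 1 and d = 435.
x_0 = 269^435 mod 871 = 1.
x_0 = 1, so 269 is not a witness.

no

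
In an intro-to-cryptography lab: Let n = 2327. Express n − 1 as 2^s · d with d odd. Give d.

Halving: 2326 → 1163; 1163 is odd.
So 2326 = 2^1 · 1163.

1163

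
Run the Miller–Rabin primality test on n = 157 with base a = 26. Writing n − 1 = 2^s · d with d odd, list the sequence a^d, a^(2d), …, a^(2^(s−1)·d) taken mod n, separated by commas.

28, 156

n − 1 = 156 = 2^2 · 39, so s = 2 and d = 39.
x_0 = 26^39 mod 157 = 28.
x_1 = 28^2 mod 157 = 156.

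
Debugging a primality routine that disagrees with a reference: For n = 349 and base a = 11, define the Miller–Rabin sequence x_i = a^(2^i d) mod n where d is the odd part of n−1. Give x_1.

n − 1 = 348 = 2^2 · 87, so s = 2 and d = 87.
x_0 = 11^87 mod 349 = 213.
x_1 = 213^2 mod 349 = 348.

348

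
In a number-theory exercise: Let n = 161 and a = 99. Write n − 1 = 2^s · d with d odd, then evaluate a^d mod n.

155

n − 1 = 160 = 2^5 · 5, so s = 5 and d = 5.
99^5 mod 161 = 155.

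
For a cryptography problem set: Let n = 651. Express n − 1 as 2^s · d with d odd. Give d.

325

Halving: 650 → 325; 325 is odd.
So 650 = 2^1 · 325.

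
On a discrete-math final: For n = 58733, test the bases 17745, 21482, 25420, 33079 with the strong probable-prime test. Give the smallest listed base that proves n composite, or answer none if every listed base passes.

none

n − 1 = 58732 = 2^2 · 14683, so s = 2 and d = 14683.
Base 17745: x_0 = 17745^14683 mod 58733 = 22571. x_0 is neither 1 nor 58732, so continue squaring. x_1 = 22571^2 mod 58733 = 58732. x_1 ≡ −1, so 17745 is not a witness.
Base 21482: x_0 = 21482^14683 mod 58733 = 36162. x_0 is neither 1 nor 58732, so continue squaring. x_1 = 36162^2 mod 58733 = 58732. x_1 ≡ −1, so 21482 is not a witness.
Base 25420: x_0 = 25420^14683 mod 58733 = 22571. x_0 is neither 1 nor 58732, so continue squaring. x_1 = 22571^2 mod 58733 = 58732. x_1 ≡ −1, so 25420 is not a witness.
Base 33079: x_0 = 33079^14683 mod 58733 = 1. x_0 = 1, so 33079 is not a witness.
No listed base is a witness for 58733.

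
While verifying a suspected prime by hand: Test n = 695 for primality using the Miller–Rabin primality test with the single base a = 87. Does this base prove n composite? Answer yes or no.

yes

n − 1 = 694 = 2^1 · 347, so s = 1 and d = 347.
x_0 = 87^347 mod 695 = 493.
x_0 ∉ {1, 694} and s = 1, so 87 is a Miller–Rabin witness and 695 is composite.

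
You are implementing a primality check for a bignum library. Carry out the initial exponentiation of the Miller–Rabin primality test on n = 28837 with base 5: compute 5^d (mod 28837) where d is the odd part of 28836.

n − 1 = 28836 = 2^2 · 7209, so s = 2 and d = 7209.
5^7209 mod 28837 = 537.

537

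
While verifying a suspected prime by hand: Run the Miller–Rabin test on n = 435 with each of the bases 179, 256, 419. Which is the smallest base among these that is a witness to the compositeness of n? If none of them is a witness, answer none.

none

n − 1 = 434 = 2^1 · 217, so s = 1 and d = 217.
Base 179: x_0 = 179^217 mod 435 = 434. x_0 = 434 ≡ −1, so 179 is not a witness.
Base 256: x_0 = 256^217 mod 435 = 1. x_0 = 1, so 256 is not a witness.
Base 419: x_0 = 419^217 mod 435 = 434. x_0 = 434 ≡ −1, so 419 is not a witness.
No listed base is a witness for 435.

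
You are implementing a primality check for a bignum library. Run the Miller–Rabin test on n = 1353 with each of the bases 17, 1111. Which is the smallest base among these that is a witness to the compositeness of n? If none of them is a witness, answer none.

17

n − 1 = 1352 = 2^3 · 169, so s = 3 and d = 169.
Base 17: x_0 = 17^169 mod 1353 = 1256. x_0 is neither 1 nor 1352, so continue squaring. x_1 = 1256^2 mod 1353 = 1291. x_2 = 1291^2 mod 1353 = 1138. Reached i = s−1 = 2 without hitting −1: 17 is a Miller–Rabin witness and 1353 is composite.
Base 1111: x_0 = 1111^169 mod 1353 = 154. x_0 is neither 1 nor 1352, so continue squaring. x_1 = 154^2 mod 1353 = 715. x_2 = 715^2 mod 1353 = 1144. Reached i = s−1 = 2 without hitting −1: 1111 is a Miller–Rabin witness and 1353 is composite.
The smallest witness among the given bases is 17.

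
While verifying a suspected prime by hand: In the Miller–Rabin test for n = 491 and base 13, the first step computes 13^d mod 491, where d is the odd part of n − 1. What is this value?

1

n − 1 = 490 = 2^1 · 245, so s = 1 and d = 245.
13^245 mod 491 = 1.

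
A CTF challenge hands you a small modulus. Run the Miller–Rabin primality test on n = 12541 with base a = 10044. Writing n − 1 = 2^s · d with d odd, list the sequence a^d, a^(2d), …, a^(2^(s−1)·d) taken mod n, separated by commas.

10147, 12540

n − 1 = 12540 = 2^2 · 3135, so s = 2 and d = 3135.
x_0 = 10044^3135 mod 12541 = 10147.
x_1 = 10147^2 mod 12541 = 12540.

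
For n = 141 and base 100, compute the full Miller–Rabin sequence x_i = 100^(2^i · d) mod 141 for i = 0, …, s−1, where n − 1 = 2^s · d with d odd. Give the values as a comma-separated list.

n − 1 = 140 = 2^2 · 35, so s = 2 and d = 35.
x_0 = 100^35 mod 141 = 37.
x_1 = 37^2 mod 141 = 100.

37, 100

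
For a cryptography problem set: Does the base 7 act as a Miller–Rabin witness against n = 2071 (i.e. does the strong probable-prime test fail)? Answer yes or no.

yes

n − 1 = 2070 = 2^1 · 1035, so s = 1 and d = 1035.
x_0 = 7^1035 mod 2071 = 172.
x_0 ∉ {1, 2070} and s = 1, so 7 is a Miller–Rabin witness and 2071 is composite.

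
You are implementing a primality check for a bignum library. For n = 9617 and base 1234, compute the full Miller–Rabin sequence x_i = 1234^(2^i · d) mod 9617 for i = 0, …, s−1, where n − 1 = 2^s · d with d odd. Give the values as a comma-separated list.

n − 1 = 9616 = 2^4 · 601, so s = 4 and d = 601.
x_0 = 1234^601 mod 9617 = 9360.
x_1 = 9360^2 mod 9617 = 8347.
x_2 = 8347^2 mod 9617 = 6861.
x_3 = 6861^2 mod 9617 = 7723.

9360, 8347, 6861, 7723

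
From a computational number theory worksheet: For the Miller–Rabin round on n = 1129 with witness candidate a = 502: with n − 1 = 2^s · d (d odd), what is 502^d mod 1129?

n − 1 = 1128 = 2^3 · 141, so s = 3 and d = 141.
502^141 mod 1129 = 961.

961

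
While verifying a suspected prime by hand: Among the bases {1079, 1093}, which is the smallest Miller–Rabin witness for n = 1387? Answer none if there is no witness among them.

none

n − 1 = 1386 = 2^1 · 693, so s = 1 and d = 693.
Base 1079: x_0 = 1079^693 mod 1387 = 1386. x_0 = 1386 ≡ −1, so 1079 is not a witness.
Base 1093: x_0 = 1093^693 mod 1387 = 1386. x_0 = 1386 ≡ −1, so 1093 is not a witness.
No listed base is a witness for 1387.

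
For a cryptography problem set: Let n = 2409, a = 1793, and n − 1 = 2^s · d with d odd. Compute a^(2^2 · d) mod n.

n − 1 = 2408 = 2^3 · 301, so s = 3 and d = 301.
x_0 = 1793^301 mod 2409 = 1529.
x_1 = 1529^2 mod 2409 = 1111.
x_2 = 1111^2 mod 2409 = 913.

913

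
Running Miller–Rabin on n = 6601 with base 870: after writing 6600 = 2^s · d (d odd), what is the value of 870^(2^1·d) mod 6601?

n − 1 = 6600 = 2^3 · 825, so s = 3 and d = 825.
x_0 = 870^825 mod 6601 = 2920.
x_1 = 2920^2 mod 6601 = 4509.

4509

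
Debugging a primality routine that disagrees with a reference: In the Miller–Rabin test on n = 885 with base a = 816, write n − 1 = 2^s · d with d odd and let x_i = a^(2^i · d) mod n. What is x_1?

441

n − 1 = 884 = 2^2 · 221, so s = 2 and d = 221.
x_0 = 816^221 mod 885 = 21.
x_1 = 21^2 mod 885 = 441.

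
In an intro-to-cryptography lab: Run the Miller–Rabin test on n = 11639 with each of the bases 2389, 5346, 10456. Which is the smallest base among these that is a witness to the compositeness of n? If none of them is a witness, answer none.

2389

n − 1 = 11638 = 2^1 · 5819, so s = 1 and d = 5819.
Base 2389: x_0 = 2389^5819 mod 11639 = 8957. x_0 ∉ {1, 11638} and s = 1, so 2389 is a Miller–Rabin witness and 11639 is composite.
Base 5346: x_0 = 5346^5819 mod 11639 = 4133. x_0 ∉ {1, 11638} and s = 1, so 5346 is a Miller–Rabin witness and 11639 is composite.
Base 10456: x_0 = 10456^5819 mod 11639 = 8489. x_0 ∉ {1, 11638} and s = 1, so 10456 is a Miller–Rabin witness and 11639 is composite.
The smallest witness among the given bases is 2389.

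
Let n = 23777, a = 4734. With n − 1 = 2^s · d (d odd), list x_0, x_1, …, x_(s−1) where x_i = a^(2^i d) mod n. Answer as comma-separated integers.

n − 1 = 23776 = 2^5 · 743, so s = 5 and d = 743.
x_0 = 4734^743 mod 23777 = 10667.
x_1 = 10667^2 mod 23777 = 11944.
x_2 = 11944^2 mod 23777 = 20913.
x_3 = 20913^2 mod 23777 = 23208.
x_4 = 23208^2 mod 23777 = 14660.

10667, 11944, 20913, 23208, 14660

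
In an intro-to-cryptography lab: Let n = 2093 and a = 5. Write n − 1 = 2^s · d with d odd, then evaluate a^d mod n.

866

n − 1 = 2092 = 2^2 · 523, so s = 2 and d = 523.
5^523 mod 2093 = 866.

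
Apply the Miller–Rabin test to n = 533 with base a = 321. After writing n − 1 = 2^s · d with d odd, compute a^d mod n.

152

n − 1 = 532 = 2^2 · 133, so s = 2 and d = 133.
By repeated squaring, 321^133 ≡ 152 (mod 533).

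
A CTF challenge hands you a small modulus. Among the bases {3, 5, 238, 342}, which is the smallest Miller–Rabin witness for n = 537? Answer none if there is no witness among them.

n − 1 = 536 = 2^3 · 67, so s = 3 and d = 67.
Base 3: x_0 = 3^67 mod 537 = 231. x_0 is neither 1 nor 536, so continue squaring. x_1 = 231^2 mod 537 = 198. x_2 = 198^2 mod 537 = 3. Reached i = s−1 = 2 without hitting −1: 3 is a Miller–Rabin witness and 537 is composite.
Base 5: x_0 = 5^67 mod 537 = 68. x_0 is neither 1 nor 536, so continue squaring. x_1 = 68^2 mod 537 = 328. x_2 = 328^2 mod 537 = 184. Reached i = s−1 = 2 without hitting −1: 5 is a Miller–Rabin witness and 537 is composite.
Base 238: x_0 = 238^67 mod 537 = 394. x_0 is neither 1 nor 536, so continue squaring. x_1 = 394^2 mod 537 = 43. x_2 = 43^2 mod 537 = 238. Reached i = s−1 = 2 without hitting −1: 238 is a Miller–Rabin witness and 537 is composite.
Base 342: x_0 = 342^67 mod 537 = 360. x_0 is neither 1 nor 536, so continue squaring. x_1 = 360^2 mod 537 = 183. x_2 = 183^2 mod 537 = 195. Reached i = s−1 = 2 without hitting −1: 342 is a Miller–Rabin witness and 537 is composite.
The smallest witness among the given bases is 3.

3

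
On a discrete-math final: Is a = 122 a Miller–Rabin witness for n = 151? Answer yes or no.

n − 1 = 150 = 2^1 · 75, so s = 1 and d = 75.
x_0 = 122^75 mod 151 = 150.
x_0 = 150 ≡ −1, so 122 is not a witness.

no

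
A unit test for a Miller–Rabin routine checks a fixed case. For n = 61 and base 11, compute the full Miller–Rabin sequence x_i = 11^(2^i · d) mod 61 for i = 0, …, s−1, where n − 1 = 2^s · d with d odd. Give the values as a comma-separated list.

50, 60

n − 1 = 60 = 2^2 · 15, so s = 2 and d = 15.
x_0 = 11^15 mod 61 = 50.
x_1 = 50^2 mod 61 = 60.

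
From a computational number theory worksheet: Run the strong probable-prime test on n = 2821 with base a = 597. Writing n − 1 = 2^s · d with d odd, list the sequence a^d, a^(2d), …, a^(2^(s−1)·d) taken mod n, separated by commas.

1520, 1

n − 1 = 2820 = 2^2 · 705, so s = 2 and d = 705.
x_0 = 597^705 mod 2821 = 1520.
x_1 = 1520^2 mod 2821 = 1.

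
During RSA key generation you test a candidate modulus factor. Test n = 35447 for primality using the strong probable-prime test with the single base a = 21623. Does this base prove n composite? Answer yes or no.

n − 1 = 35446 = 2^1 · 17723, so s = 1 and d = 17723.
x_0 = 21623^17723 mod 35447 = 35446.
x_0 = 35446 ≡ −1, so 21623 is not a witness.

no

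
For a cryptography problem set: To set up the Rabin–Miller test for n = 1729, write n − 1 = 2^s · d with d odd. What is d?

27

Halving: 1728 → 864 → 432 → 216 → 108 → 54 → 27; 27 is odd.
So 1728 = 2^6 · 27.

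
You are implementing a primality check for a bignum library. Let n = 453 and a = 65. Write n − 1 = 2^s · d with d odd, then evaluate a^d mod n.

n − 1 = 452 = 2^2 · 113, so s = 2 and d = 113.
Repeated squaring mod 453: 65^1 ≡ 65, 65^2 ≡ 148, 65^4 ≡ 160, 65^8 ≡ 232, 65^16 ≡ 370, 65^32 ≡ 94, 65^64 ≡ 229.
113 = 64 + 32 + 16 + 1, so 65^113 ≡ 229·94·370·65 ≡ 122 (mod 453).

122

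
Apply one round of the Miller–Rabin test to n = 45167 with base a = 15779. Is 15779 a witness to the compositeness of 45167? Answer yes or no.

yes

n − 1 = 45166 = 2^1 · 22583, so s = 1 and d = 22583.
x_0 = 15779^22583 mod 45167 = 34596.
x_0 ∉ {1, 45166} and s = 1, so 15779 is a Miller–Rabin witness and 45167 is composite.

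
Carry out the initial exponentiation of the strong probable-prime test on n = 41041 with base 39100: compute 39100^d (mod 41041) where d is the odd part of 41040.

n − 1 = 41040 = 2^4 · 2565, so s = 4 and d = 2565.
39100^2565 mod 41041 = 21867.

21867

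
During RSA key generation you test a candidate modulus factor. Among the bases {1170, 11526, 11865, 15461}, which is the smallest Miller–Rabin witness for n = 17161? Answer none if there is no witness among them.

1170

n − 1 = 17160 = 2^3 · 2145, so s = 3 and d = 2145.
Base 1170: x_0 = 1170^2145 mod 17161 = 8252. x_0 is neither 1 nor 17160, so continue squaring. x_1 = 8252^2 mod 17161 = 656. x_2 = 656^2 mod 17161 = 1311. Reached i = s−1 = 2 without hitting −1: 1170 is a Miller–Rabin witness and 17161 is composite.
Base 11526: x_0 = 11526^2145 mod 17161 = 3145. x_0 is neither 1 nor 17160, so continue squaring. x_1 = 3145^2 mod 17161 = 6289. x_2 = 6289^2 mod 17161 = 12577. Reached i = s−1 = 2 without hitting −1: 11526 is a Miller–Rabin witness and 17161 is composite.
Base 11865: x_0 = 11865^2145 mod 17161 = 2883. x_0 is neither 1 nor 17160, so continue squaring. x_1 = 2883^2 mod 17161 = 5765. x_2 = 5765^2 mod 17161 = 11529. Reached i = s−1 = 2 without hitting −1: 11865 is a Miller–Rabin witness and 17161 is composite.
Base 15461: x_0 = 15461^2145 mod 17161 = 17031. x_0 is neither 1 nor 17160, so continue squaring. x_1 = 17031^2 mod 17161 = 16900. x_2 = 16900^2 mod 17161 = 16638. Reached i = s−1 = 2 without hitting −1: 15461 is a Miller–Rabin witness and 17161 is composite.
The smallest witness among the given bases is 1170.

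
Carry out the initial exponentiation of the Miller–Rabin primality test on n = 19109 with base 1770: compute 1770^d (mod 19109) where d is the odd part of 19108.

n − 1 = 19108 = 2^2 · 4777, so s = 2 and d = 4777.
Repeated squaring mod 19109: 1770^1 ≡ 1770, 1770^2 ≡ 18133, 1770^4 ≡ 16235, 1770^8 ≡ 4788, 1770^16 ≡ 13253, 1770^32 ≡ 11190, 1770^64 ≡ 13932, 1770^128 ≡ 10511, 1770^256 ≡ 11992, 1770^512 ≡ 12839, 1770^1024 ≡ 5687, 1770^2048 ≡ 9541, 1770^4096 ≡ 14514.
4777 = 4096 + 512 + 128 + 32 + 8 + 1, so 1770^4777 ≡ 14514·12839·10511·11190·4788·1770 ≡ 11082 (mod 19109).

11082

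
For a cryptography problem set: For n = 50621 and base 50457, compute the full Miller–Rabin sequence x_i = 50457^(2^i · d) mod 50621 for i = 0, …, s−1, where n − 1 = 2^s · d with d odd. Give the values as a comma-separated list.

n − 1 = 50620 = 2^2 · 12655, so s = 2 and d = 12655.
x_0 = 50457^12655 mod 50621 = 17007.
x_1 = 17007^2 mod 50621 = 40276.

17007, 40276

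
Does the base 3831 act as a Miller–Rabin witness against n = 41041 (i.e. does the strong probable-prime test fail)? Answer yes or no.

no

n − 1 = 41040 = 2^4 · 2565, so s = 4 and d = 2565.
x_0 = 3831^2565 mod 41041 = 1.
x_0 = 1, so 3831 is not a witness.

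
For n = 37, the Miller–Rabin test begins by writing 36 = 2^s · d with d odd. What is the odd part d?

9

Halving: 36 → 18 → 9; 9 is odd.
So 36 = 2^2 · 9.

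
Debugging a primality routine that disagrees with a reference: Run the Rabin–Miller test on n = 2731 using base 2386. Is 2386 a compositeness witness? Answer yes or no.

no

n − 1 = 2730 = 2^1 · 1365, so s = 1 and d = 1365.
x_0 = 2386^1365 mod 2731 = 1.
x_0 = 1, so 2386 is not a witness.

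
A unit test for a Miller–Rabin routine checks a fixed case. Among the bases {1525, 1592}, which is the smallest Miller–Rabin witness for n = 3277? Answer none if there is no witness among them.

1592

n − 1 = 3276 = 2^2 · 819, so s = 2 and d = 819.
Base 1525: x_0 = 1525^819 mod 3277 = 128. x_0 is neither 1 nor 3276, so continue squaring. x_1 = 128^2 mod 3277 = 3276. x_1 ≡ −1, so 1525 is not a witness.
Base 1592: x_0 = 1592^819 mod 3277 = 2105. x_0 is neither 1 nor 3276, so continue squaring. x_1 = 2105^2 mod 3277 = 521. Reached i = s−1 = 1 without hitting −1: 1592 is a Miller–Rabin witness and 3277 is composite.
The smallest witness among the given bases is 1592.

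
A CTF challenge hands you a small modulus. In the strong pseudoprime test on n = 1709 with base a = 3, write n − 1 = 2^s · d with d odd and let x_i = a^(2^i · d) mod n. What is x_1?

1708

n − 1 = 1708 = 2^2 · 427, so s = 2 and d = 427.
x_0 = 3^427 mod 1709 = 390.
x_1 = 390^2 mod 1709 = 1708.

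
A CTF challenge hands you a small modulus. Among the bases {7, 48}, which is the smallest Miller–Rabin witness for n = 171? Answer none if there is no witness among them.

n − 1 = 170 = 2^1 · 85, so s = 1 and d = 85.
Base 7: x_0 = 7^85 mod 171 = 7. x_0 ∉ {1, 170} and s = 1, so 7 is a Miller–Rabin witness and 171 is composite.
Base 48: x_0 = 48^85 mod 171 = 108. x_0 ∉ {1, 170} and s = 1, so 48 is a Miller–Rabin witness and 171 is composite.
The smallest witness among the given bases is 7.

7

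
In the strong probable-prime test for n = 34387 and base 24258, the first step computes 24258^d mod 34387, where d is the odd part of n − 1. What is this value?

n − 1 = 34386 = 2^1 · 17193, so s = 1 and d = 17193.
24258^17193 mod 34387 = 15599.

15599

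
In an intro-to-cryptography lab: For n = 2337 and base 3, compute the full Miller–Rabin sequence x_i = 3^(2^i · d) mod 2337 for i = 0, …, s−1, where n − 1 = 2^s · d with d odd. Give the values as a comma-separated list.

3, 9, 81, 1887, 1518

n − 1 = 2336 = 2^5 · 73, so s = 5 and d = 73.
x_0 = 3^73 mod 2337 = 3.
x_1 = 3^2 mod 2337 = 9.
x_2 = 9^2 mod 2337 = 81.
x_3 = 81^2 mod 2337 = 1887.
x_4 = 1887^2 mod 2337 = 1518.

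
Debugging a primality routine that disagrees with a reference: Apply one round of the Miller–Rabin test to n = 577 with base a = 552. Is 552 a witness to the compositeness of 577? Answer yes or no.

n − 1 = 576 = 2^6 · 9, so s = 6 and d = 9.
x_0 = 552^9 mod 577 = 177.
x_0 is neither 1 nor 576, so continue squaring.
x_1 = 177^2 mod 577 = 171.
x_2 = 171^2 mod 577 = 391.
x_3 = 391^2 mod 577 = 553.
x_4 = 553^2 mod 577 = 576.
x_4 ≡ −1, so 552 is not a witness.

no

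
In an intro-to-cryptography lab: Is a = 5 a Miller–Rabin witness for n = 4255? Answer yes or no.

n − 1 = 4254 = 2^1 · 2127, so s = 1 and d = 2127.
x_0 = 5^2127 mod 4255 = 1790.
x_0 ∉ {1, 4254} and s = 1, so 5 is a Miller–Rabin witness and 4255 is composite.

yes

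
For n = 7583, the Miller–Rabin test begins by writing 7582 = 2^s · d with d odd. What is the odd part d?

3791

Halving: 7582 → 3791; 3791 is odd.
So 7582 = 2^1 · 3791.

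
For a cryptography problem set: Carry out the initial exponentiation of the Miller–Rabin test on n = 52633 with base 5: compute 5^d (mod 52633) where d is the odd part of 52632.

n − 1 = 52632 = 2^3 · 6579, so s = 3 and d = 6579.
5^6579 mod 52633 = 36770.

36770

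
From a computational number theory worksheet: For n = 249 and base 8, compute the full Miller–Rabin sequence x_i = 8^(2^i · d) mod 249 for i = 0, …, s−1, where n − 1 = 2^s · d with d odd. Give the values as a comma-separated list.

56, 148, 241

n − 1 = 248 = 2^3 · 31, so s = 3 and d = 31.
x_0 = 8^31 mod 249 = 56.
x_1 = 56^2 mod 249 = 148.
x_2 = 148^2 mod 249 = 241.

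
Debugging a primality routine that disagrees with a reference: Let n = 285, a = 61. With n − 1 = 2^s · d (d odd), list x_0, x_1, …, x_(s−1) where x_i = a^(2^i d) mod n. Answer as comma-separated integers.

n − 1 = 284 = 2^2 · 71, so s = 2 and d = 71.
x_0 = 61^71 mod 285 = 271.
x_1 = 271^2 mod 285 = 196.

271, 196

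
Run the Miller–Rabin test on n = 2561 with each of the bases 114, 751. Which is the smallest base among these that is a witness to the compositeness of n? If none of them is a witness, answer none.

n − 1 = 2560 = 2^9 · 5, so s = 9 and d = 5.
Base 114: x_0 = 114^5 mod 2561 = 2331. x_0 is neither 1 nor 2560, so continue squaring. x_1 = 2331^2 mod 2561 = 1680. x_2 = 1680^2 mod 2561 = 178. x_3 = 178^2 mod 2561 = 952. x_4 = 952^2 mod 2561 = 2271. x_5 = 2271^2 mod 2561 = 2148. x_6 = 2148^2 mod 2561 = 1543. x_7 = 1543^2 mod 2561 = 1680. x_8 = 1680^2 mod 2561 = 178. Reached i = s−1 = 8 without hitting −1: 114 is a Miller–Rabin witness and 2561 is composite.
Base 751: x_0 = 751^5 mod 2561 = 43. x_0 is neither 1 nor 2560, so continue squaring. x_1 = 43^2 mod 2561 = 1849. x_2 = 1849^2 mod 2561 = 2427. x_3 = 2427^2 mod 2561 = 29. x_4 = 29^2 mod 2561 = 841. x_5 = 841^2 mod 2561 = 445. x_6 = 445^2 mod 2561 = 828. x_7 = 828^2 mod 2561 = 1797. x_8 = 1797^2 mod 2561 = 2349. Reached i = s−1 = 8 without hitting −1: 751 is a Miller–Rabin witness and 2561 is composite.
The smallest witness among the given bases is 114.

114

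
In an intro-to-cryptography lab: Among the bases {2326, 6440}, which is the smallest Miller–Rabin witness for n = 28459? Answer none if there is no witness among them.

2326

n − 1 = 28458 = 2^1 · 14229, so s = 1 and d = 14229.
Base 2326: x_0 = 2326^14229 mod 28459 = 27337. x_0 ∉ {1, 28458} and s = 1, so 2326 is a Miller–Rabin witness and 28459 is composite.
Base 6440: x_0 = 6440^14229 mod 28459 = 29. x_0 ∉ {1, 28458} and s = 1, so 6440 is a Miller–Rabin witness and 28459 is composite.
The smallest witness among the given bases is 2326.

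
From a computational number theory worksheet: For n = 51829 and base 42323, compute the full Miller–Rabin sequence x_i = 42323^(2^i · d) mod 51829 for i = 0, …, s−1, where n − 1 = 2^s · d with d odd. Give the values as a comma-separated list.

n − 1 = 51828 = 2^2 · 12957, so s = 2 and d = 12957.
x_0 = 42323^12957 mod 51829 = 6415.
x_1 = 6415^2 mod 51829 = 51828.

6415, 51828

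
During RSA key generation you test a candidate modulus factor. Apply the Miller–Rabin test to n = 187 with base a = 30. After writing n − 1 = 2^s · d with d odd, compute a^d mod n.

149

n − 1 = 186 = 2^1 · 93, so s = 1 and d = 93.
30^93 mod 187 = 149.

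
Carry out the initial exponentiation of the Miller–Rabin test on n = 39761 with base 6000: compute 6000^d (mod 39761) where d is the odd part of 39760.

29250

n − 1 = 39760 = 2^4 · 2485, so s = 4 and d = 2485.
6000^2485 mod 39761 = 29250.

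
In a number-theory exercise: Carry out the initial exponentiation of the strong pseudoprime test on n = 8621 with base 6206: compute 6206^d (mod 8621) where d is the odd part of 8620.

n − 1 = 8620 = 2^2 · 2155, so s = 2 and d = 2155.
6206^2155 mod 8621 = 8426.

8426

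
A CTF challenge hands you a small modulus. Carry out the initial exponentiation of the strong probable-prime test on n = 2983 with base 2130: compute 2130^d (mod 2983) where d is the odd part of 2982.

601

n − 1 = 2982 = 2^1 · 1491, so s = 1 and d = 1491.
2130^1491 mod 2983 = 601.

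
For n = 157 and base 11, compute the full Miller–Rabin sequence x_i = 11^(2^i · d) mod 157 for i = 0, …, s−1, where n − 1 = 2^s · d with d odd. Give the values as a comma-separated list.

n − 1 = 156 = 2^2 · 39, so s = 2 and d = 39.
x_0 = 11^39 mod 157 = 1.
x_1 = 1^2 mod 157 = 1.

1, 1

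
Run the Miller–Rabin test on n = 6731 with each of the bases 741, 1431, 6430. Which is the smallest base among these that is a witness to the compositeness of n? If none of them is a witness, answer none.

741

n − 1 = 6730 = 2^1 · 3365, so s = 1 and d = 3365.
Base 741: x_0 = 741^3365 mod 6731 = 1589. x_0 ∉ {1, 6730} and s = 1, so 741 is a Miller–Rabin witness and 6731 is composite.
Base 1431: x_0 = 1431^3365 mod 6731 = 2809. x_0 ∉ {1, 6730} and s = 1, so 1431 is a Miller–Rabin witness and 6731 is composite.
Base 6430: x_0 = 6430^3365 mod 6731 = 4039. x_0 ∉ {1, 6730} and s = 1, so 6430 is a Miller–Rabin witness and 6731 is composite.
The smallest witness among the given bases is 741.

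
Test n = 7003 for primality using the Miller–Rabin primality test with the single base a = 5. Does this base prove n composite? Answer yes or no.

yes

n − 1 = 7002 = 2^1 · 3501, so s = 1 and d = 3501.
Repeated squaring mod 7003: 5^1 ≡ 5, 5^2 ≡ 25, 5^4 ≡ 625, 5^8 ≡ 5460, 5^16 ≡ 6832, 5^32 ≡ 1229, 5^64 ≡ 4796, 5^128 ≡ 3764, 5^256 ≡ 627, 5^512 ≡ 961, 5^1024 ≡ 6128, 5^2048 ≡ 2298.
3501 = 2048 + 1024 + 256 + 128 + 32 + 8 + 4 + 1, so 5^3501 ≡ 2298·6128·627·3764·1229·5460·625·5 ≡ 2796 (mod 7003).
x_0 = 5^3501 mod 7003 = 2796.
x_0 ∉ {1, 7002} and s = 1, so 5 is a Miller–Rabin witness and 7003 is composite.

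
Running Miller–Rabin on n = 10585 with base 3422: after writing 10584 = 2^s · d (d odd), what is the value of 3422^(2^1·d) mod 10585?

n − 1 = 10584 = 2^3 · 1323, so s = 3 and d = 1323.
x_0 = 3422^1323 mod 10585 = 8323.
x_1 = 8323^2 mod 10585 = 4089.

4089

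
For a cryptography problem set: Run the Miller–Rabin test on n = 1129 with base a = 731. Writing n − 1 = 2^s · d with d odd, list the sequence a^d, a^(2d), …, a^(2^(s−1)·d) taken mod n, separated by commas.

n − 1 = 1128 = 2^3 · 141, so s = 3 and d = 141.
x_0 = 731^141 mod 1129 = 437.
x_1 = 437^2 mod 1129 = 168.
x_2 = 168^2 mod 1129 = 1128.

437, 168, 1128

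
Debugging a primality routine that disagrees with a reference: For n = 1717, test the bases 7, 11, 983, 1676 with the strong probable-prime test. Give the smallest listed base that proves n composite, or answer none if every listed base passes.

n − 1 = 1716 = 2^2 · 429, so s = 2 and d = 429.
Base 7: x_0 = 7^429 mod 1717 = 1689. x_0 is neither 1 nor 1716, so continue squaring. x_1 = 1689^2 mod 1717 = 784. Reached i = s−1 = 1 without hitting −1: 7 is a Miller–Rabin witness and 1717 is composite.
Base 11: x_0 = 11^429 mod 1717 = 364. x_0 is neither 1 nor 1716, so continue squaring. x_1 = 364^2 mod 1717 = 287. Reached i = s−1 = 1 without hitting −1: 11 is a Miller–Rabin witness and 1717 is composite.
Base 983: x_0 = 983^429 mod 1717 = 396. x_0 is neither 1 nor 1716, so continue squaring. x_1 = 396^2 mod 1717 = 569. Reached i = s−1 = 1 without hitting −1: 983 is a Miller–Rabin witness and 1717 is composite.
Base 1676: x_0 = 1676^429 mod 1717 = 776. x_0 is neither 1 nor 1716, so continue squaring. x_1 = 776^2 mod 1717 = 1226. Reached i = s−1 = 1 without hitting −1: 1676 is a Miller–Rabin witness and 1717 is composite.
The smallest witness among the given bases is 7.

7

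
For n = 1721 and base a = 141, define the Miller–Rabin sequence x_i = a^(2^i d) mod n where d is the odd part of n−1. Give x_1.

1720

n − 1 = 1720 = 2^3 · 215, so s = 3 and d = 215.
x_0 = 141^215 mod 1721 = 473.
x_1 = 473^2 mod 1721 = 1720.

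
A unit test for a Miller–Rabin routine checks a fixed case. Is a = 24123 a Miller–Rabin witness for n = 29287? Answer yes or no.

n − 1 = 29286 = 2^1 · 14643, so s = 1 and d = 14643.
Repeated squaring mod 29287: 24123^1 ≡ 24123, 24123^2 ≡ 15726, 24123^4 ≡ 7648, 24123^8 ≡ 5765, 24123^16 ≡ 23767, 24123^32 ≡ 11920, 24123^64 ≡ 15163, 24123^128 ≡ 13619, 24123^256 ≡ 2590, 24123^512 ≡ 1377, 24123^1024 ≡ 21761, 24123^2048 ≡ 28905, 24123^4096 ≡ 28776, 24123^8192 ≡ 26825.
14643 = 8192 + 4096 + 2048 + 256 + 32 + 16 + 2 + 1, so 24123^14643 ≡ 26825·28776·28905·2590·11920·23767·15726·24123 ≡ 29286 (mod 29287).
x_0 = 24123^14643 mod 29287 = 29286.
x_0 = 29286 ≡ −1, so 24123 is not a witness.

no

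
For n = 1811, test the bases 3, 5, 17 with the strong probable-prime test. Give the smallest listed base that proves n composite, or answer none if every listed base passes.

none

n − 1 = 1810 = 2^1 · 905, so s = 1 and d = 905.
Base 3: x_0 = 3^905 mod 1811 = 1. x_0 = 1, so 3 is not a witness.
Base 5: x_0 = 5^905 mod 1811 = 1. x_0 = 1, so 5 is not a witness.
Base 17: x_0 = 17^905 mod 1811 = 1. x_0 = 1, so 17 is not a witness.
No listed base is a witness for 1811.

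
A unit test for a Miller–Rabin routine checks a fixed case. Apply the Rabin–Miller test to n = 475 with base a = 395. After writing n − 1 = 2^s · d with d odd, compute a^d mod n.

n − 1 = 474 = 2^1 · 237, so s = 1 and d = 237.
395^237 mod 475 = 50.

50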